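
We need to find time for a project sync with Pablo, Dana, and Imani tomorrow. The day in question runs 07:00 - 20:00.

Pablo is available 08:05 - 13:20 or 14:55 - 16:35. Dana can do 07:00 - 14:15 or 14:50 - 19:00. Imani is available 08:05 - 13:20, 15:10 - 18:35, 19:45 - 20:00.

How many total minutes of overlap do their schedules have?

400

Pablo ∩ Dana: 08:05-13:20, 14:55-16:35.
Pablo ∩ Dana ∩ Imani: 08:05-13:20, 15:10-16:35.
Those are the intersection windows.
Summing the common windows: 315 + 85 = 400 minutes.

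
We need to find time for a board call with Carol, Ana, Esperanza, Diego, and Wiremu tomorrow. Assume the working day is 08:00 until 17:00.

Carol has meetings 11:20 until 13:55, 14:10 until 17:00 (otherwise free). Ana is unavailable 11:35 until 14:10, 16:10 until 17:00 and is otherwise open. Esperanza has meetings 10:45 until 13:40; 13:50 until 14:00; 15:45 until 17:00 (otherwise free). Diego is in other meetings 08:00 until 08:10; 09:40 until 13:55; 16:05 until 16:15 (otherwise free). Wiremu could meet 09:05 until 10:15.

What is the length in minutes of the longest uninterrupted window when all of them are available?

35

Carol free: 08:00-11:20, 13:55-14:10 (invert busy blocks within the working day).
Ana free: 08:00-11:35, 14:10-16:10 (invert busy blocks within the working day).
Esperanza free: 08:00-10:45, 13:40-13:50, 14:00-15:45 (invert busy blocks within the working day).
Diego free: 08:10-09:40, 13:55-16:05, 16:15-17:00 (invert busy blocks within the working day).
Wiremu free: 09:05-10:15.
Carol ∩ Ana: 08:00-11:20.
Carol ∩ Ana ∩ Esperanza: 08:00-10:45.
Carol ∩ Ana ∩ Esperanza ∩ Diego: 08:10-09:40.
Carol ∩ Ana ∩ Esperanza ∩ Diego ∩ Wiremu: 09:05-09:40.
The longest is 09:05-09:40 at 35 minutes.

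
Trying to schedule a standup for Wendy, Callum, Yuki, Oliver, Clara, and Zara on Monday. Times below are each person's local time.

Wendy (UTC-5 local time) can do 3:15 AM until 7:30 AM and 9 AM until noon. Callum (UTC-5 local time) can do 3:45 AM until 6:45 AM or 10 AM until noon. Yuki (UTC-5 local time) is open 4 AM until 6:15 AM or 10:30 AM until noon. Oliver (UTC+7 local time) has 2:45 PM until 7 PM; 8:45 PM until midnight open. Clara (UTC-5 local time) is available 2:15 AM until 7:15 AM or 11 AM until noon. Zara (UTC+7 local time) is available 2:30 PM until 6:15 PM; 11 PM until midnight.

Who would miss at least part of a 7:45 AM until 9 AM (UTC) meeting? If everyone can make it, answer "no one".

Wendy in UTC: 08:15-12:30, 14:00-17:00 (add 5h to convert from UTC-5).
Callum in UTC: 08:45-11:45, 15:00-17:00 (add 5h to convert from UTC-5).
Yuki in UTC: 09:00-11:15, 15:30-17:00 (add 5h to convert from UTC-5).
Oliver in UTC: 07:45-12:00, 13:45-17:00 (subtract 7h to convert from UTC+7).
Clara in UTC: 07:15-12:15, 16:00-17:00 (add 5h to convert from UTC-5).
Zara in UTC: 07:30-11:15, 16:00-17:00 (subtract 7h to convert from UTC+7).
Wendy: not fully free for 07:45-09:00. Callum: not fully free for 07:45-09:00. Yuki: not fully free for 07:45-09:00. Oliver: free for 07:45-09:00. Clara: free for 07:45-09:00. Zara: free for 07:45-09:00.

Callum, Wendy, Yuki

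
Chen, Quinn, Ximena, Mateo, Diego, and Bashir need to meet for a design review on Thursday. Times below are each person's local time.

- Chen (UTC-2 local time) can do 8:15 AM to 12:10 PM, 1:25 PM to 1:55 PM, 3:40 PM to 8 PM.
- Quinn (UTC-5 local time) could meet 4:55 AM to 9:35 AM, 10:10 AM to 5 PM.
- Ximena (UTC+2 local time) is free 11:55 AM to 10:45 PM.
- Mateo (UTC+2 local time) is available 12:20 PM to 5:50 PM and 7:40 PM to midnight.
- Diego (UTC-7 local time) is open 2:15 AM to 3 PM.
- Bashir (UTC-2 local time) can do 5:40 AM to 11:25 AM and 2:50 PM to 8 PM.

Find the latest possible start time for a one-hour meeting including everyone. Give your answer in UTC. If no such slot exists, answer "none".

19:45

Chen in UTC: 10:15-14:10, 15:25-15:55, 17:40-22:00 (add 2h to convert from UTC-2).
Quinn in UTC: 09:55-14:35, 15:10-22:00 (add 5h to convert from UTC-5).
Ximena in UTC: 09:55-20:45 (subtract 2h to convert from UTC+2).
Mateo in UTC: 10:20-15:50, 17:40-22:00 (subtract 2h to convert from UTC+2).
Diego in UTC: 09:15-22:00 (add 7h to convert from UTC-7).
Bashir in UTC: 07:40-13:25, 16:50-22:00 (add 2h to convert from UTC-2).
Chen ∩ Quinn: 10:15-14:10, 15:25-15:55, 17:40-22:00.
Chen ∩ Quinn ∩ Ximena: 10:15-14:10, 15:25-15:55, 17:40-20:45.
Chen ∩ Quinn ∩ Ximena ∩ Mateo: 10:20-14:10, 15:25-15:50, 17:40-20:45.
Chen ∩ Quinn ∩ Ximena ∩ Mateo ∩ Diego: 10:20-14:10, 15:25-15:50, 17:40-20:45.
Chen ∩ Quinn ∩ Ximena ∩ Mateo ∩ Diego ∩ Bashir: 10:20-13:25, 17:40-20:45.
The last common window of at least 60 minutes is 17:40-20:45; a 60-minute meeting can start as late as 19:45 and still end by 20:45.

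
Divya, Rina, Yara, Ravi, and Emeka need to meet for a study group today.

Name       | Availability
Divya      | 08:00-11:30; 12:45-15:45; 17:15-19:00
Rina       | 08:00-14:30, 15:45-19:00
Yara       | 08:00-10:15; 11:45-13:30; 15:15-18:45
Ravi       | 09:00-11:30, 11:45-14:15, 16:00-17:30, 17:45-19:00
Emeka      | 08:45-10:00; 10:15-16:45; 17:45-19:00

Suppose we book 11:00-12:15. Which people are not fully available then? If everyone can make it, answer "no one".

Divya, Ravi, Yara

Divya: not fully free for 11:00-12:15. Rina: free for 11:00-12:15. Yara: not fully free for 11:00-12:15. Ravi: not fully free for 11:00-12:15. Emeka: free for 11:00-12:15.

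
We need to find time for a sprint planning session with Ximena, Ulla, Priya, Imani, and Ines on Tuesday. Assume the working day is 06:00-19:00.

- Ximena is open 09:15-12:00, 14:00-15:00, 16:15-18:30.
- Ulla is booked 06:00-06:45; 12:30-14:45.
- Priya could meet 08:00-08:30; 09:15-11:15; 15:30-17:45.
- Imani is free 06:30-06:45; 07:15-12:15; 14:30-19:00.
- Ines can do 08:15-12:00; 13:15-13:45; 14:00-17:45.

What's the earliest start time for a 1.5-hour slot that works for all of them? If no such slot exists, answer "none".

Ximena free: 09:15-12:00, 14:00-15:00, 16:15-18:30.
Ulla free: 06:45-12:30, 14:45-19:00 (invert busy blocks within the working day).
Priya free: 08:00-08:30, 09:15-11:15, 15:30-17:45.
Imani free: 06:30-06:45, 07:15-12:15, 14:30-19:00.
Ines free: 08:15-12:00, 13:15-13:45, 14:00-17:45.
Ximena ∩ Ulla: 09:15-12:00, 14:45-15:00, 16:15-18:30.
Ximena ∩ Ulla ∩ Priya: 09:15-11:15, 16:15-17:45.
Ximena ∩ Ulla ∩ Priya ∩ Imani: 09:15-11:15, 16:15-17:45.
Ximena ∩ Ulla ∩ Priya ∩ Imani ∩ Ines: 09:15-11:15, 16:15-17:45.
The first common window of at least 90 minutes is 09:15-11:15, so the earliest start is 09:15.

09:15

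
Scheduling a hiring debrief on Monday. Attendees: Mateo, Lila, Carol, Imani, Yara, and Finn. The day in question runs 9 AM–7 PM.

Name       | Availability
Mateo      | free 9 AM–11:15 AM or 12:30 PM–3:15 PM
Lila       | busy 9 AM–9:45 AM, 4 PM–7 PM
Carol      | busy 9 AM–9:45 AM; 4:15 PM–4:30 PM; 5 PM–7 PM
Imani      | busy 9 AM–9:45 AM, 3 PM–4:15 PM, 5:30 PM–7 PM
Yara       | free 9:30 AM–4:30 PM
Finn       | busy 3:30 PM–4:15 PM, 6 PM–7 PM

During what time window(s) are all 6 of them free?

Mateo free: 09:00-11:15, 12:30-15:15.
Lila free: 09:45-16:00 (invert busy blocks within the working day).
Carol free: 09:45-16:15, 16:30-17:00 (invert busy blocks within the working day).
Imani free: 09:45-15:00, 16:15-17:30 (invert busy blocks within the working day).
Yara free: 09:30-16:30.
Finn free: 09:00-15:30, 16:15-18:00 (invert busy blocks within the working day).
Mateo ∩ Lila: 09:45-11:15, 12:30-15:15.
Mateo ∩ Lila ∩ Carol: 09:45-11:15, 12:30-15:15.
Mateo ∩ Lila ∩ Carol ∩ Imani: 09:45-11:15, 12:30-15:00.
Mateo ∩ Lila ∩ Carol ∩ Imani ∩ Yara: 09:45-11:15, 12:30-15:00.
Mateo ∩ Lila ∩ Carol ∩ Imani ∩ Yara ∩ Finn: 09:45-11:15, 12:30-15:00.
So the common availability across everyone is 09:45-11:15, 12:30-15:00.

09:45-11:15, 12:30-15:00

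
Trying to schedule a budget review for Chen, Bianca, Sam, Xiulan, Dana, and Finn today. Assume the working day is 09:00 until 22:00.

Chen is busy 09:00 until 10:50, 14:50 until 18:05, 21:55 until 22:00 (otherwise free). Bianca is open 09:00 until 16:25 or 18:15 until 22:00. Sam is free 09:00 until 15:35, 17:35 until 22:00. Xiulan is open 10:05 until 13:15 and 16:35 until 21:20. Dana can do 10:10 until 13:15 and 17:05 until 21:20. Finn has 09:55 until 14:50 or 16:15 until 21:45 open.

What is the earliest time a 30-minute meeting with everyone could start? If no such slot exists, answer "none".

10:50

Chen free: 10:50-14:50, 18:05-21:55 (invert busy blocks within the working day).
Bianca free: 09:00-16:25, 18:15-22:00.
Sam free: 09:00-15:35, 17:35-22:00.
Xiulan free: 10:05-13:15, 16:35-21:20.
Dana free: 10:10-13:15, 17:05-21:20.
Finn free: 09:55-14:50, 16:15-21:45.
Chen ∩ Bianca: 10:50-14:50, 18:15-21:55.
Chen ∩ Bianca ∩ Sam: 10:50-14:50, 18:15-21:55.
Chen ∩ Bianca ∩ Sam ∩ Xiulan: 10:50-13:15, 18:15-21:20.
Chen ∩ Bianca ∩ Sam ∩ Xiulan ∩ Dana: 10:50-13:15, 18:15-21:20.
Chen ∩ Bianca ∩ Sam ∩ Xiulan ∩ Dana ∩ Finn: 10:50-13:15, 18:15-21:20.
The first common window of at least 30 minutes is 10:50-13:15, so the earliest start is 10:50.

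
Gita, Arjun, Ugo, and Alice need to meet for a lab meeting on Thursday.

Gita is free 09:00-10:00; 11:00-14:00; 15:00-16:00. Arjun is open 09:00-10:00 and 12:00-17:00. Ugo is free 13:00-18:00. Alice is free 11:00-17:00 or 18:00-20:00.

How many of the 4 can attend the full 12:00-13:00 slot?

Gita, Arjun, and Alice can make the full 12:00-13:00 slot — that's 3.

3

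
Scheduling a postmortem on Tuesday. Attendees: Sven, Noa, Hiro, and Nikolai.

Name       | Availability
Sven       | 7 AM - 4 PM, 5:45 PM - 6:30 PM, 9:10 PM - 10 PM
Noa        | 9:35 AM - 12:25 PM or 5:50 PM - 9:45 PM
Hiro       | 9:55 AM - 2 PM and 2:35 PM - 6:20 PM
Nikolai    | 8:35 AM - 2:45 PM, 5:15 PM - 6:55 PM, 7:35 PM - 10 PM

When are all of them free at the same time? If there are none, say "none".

09:55-12:25, 17:50-18:20

Sven ∩ Noa: 09:35-12:25, 17:50-18:30, 21:10-21:45.
Sven ∩ Noa ∩ Hiro: 09:55-12:25, 17:50-18:20.
Sven ∩ Noa ∩ Hiro ∩ Nikolai: 09:55-12:25, 17:50-18:20.
So the common availability across everyone is 09:55-12:25, 17:50-18:20.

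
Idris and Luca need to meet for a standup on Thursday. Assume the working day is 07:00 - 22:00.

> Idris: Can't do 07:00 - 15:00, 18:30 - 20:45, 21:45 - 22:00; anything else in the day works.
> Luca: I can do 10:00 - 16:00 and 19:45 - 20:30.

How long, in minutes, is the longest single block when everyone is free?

60

Idris free: 15:00-18:30, 20:45-21:45 (invert busy blocks within the working day).
Luca free: 10:00-16:00, 19:45-20:30.
Idris ∩ Luca: 15:00-16:00.
The longest is 15:00-16:00 at 60 minutes.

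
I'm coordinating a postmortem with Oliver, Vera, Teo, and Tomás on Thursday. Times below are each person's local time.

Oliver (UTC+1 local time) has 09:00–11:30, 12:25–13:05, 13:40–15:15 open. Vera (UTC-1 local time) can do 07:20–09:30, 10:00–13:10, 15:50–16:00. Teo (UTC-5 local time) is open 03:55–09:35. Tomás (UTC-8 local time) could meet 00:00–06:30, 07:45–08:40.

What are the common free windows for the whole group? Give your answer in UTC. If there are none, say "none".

08:55-10:30, 11:25-12:05, 12:40-14:10

Oliver in UTC: 08:00-10:30, 11:25-12:05, 12:40-14:15 (subtract 1h to convert from UTC+1).
Vera in UTC: 08:20-10:30, 11:00-14:10, 16:50-17:00 (add 1h to convert from UTC-1).
Teo in UTC: 08:55-14:35 (add 5h to convert from UTC-5).
Tomás in UTC: 08:00-14:30, 15:45-16:40 (add 8h to convert from UTC-8).
Oliver ∩ Vera: 08:20-10:30, 11:25-12:05, 12:40-14:10.
Oliver ∩ Vera ∩ Teo: 08:55-10:30, 11:25-12:05, 12:40-14:10.
Oliver ∩ Vera ∩ Teo ∩ Tomás: 08:55-10:30, 11:25-12:05, 12:40-14:10.
So the common availability across everyone is 08:55-10:30, 11:25-12:05, 12:40-14:10.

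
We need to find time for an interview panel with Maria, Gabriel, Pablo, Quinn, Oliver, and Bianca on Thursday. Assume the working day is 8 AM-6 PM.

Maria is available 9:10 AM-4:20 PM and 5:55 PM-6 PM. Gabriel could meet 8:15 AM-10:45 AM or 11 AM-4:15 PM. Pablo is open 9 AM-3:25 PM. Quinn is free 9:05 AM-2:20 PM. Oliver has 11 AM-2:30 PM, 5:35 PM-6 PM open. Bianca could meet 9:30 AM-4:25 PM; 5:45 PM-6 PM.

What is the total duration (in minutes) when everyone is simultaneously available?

200

Maria ∩ Gabriel: 09:10-10:45, 11:00-16:15.
Maria ∩ Gabriel ∩ Pablo: 09:10-10:45, 11:00-15:25.
Maria ∩ Gabriel ∩ Pablo ∩ Quinn: 09:10-10:45, 11:00-14:20.
Maria ∩ Gabriel ∩ Pablo ∩ Quinn ∩ Oliver: 11:00-14:20.
Maria ∩ Gabriel ∩ Pablo ∩ Quinn ∩ Oliver ∩ Bianca: 11:00-14:20.
That's a single block of 200 minutes.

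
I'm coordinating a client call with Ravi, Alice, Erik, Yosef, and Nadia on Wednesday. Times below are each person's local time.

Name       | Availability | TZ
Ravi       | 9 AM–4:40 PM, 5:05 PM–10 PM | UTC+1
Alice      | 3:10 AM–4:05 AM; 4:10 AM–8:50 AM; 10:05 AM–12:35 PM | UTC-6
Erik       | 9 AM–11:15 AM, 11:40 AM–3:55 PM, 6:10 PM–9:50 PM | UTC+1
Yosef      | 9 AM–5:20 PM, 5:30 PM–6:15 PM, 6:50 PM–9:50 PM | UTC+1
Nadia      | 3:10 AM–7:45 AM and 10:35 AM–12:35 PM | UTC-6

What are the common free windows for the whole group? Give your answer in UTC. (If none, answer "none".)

09:10-10:05, 10:10-10:15, 10:40-13:45, 17:10-17:15, 17:50-18:35

Ravi in UTC: 08:00-15:40, 16:05-21:00 (subtract 1h to convert from UTC+1).
Alice in UTC: 09:10-10:05, 10:10-14:50, 16:05-18:35 (add 6h to convert from UTC-6).
Erik in UTC: 08:00-10:15, 10:40-14:55, 17:10-20:50 (subtract 1h to convert from UTC+1).
Yosef in UTC: 08:00-16:20, 16:30-17:15, 17:50-20:50 (subtract 1h to convert from UTC+1).
Nadia in UTC: 09:10-13:45, 16:35-18:35 (add 6h to convert from UTC-6).
Ravi ∩ Alice: 09:10-10:05, 10:10-14:50, 16:05-18:35.
Ravi ∩ Alice ∩ Erik: 09:10-10:05, 10:10-10:15, 10:40-14:50, 17:10-18:35.
Ravi ∩ Alice ∩ Erik ∩ Yosef: 09:10-10:05, 10:10-10:15, 10:40-14:50, 17:10-17:15, 17:50-18:35.
Ravi ∩ Alice ∩ Erik ∩ Yosef ∩ Nadia: 09:10-10:05, 10:10-10:15, 10:40-13:45, 17:10-17:15, 17:50-18:35.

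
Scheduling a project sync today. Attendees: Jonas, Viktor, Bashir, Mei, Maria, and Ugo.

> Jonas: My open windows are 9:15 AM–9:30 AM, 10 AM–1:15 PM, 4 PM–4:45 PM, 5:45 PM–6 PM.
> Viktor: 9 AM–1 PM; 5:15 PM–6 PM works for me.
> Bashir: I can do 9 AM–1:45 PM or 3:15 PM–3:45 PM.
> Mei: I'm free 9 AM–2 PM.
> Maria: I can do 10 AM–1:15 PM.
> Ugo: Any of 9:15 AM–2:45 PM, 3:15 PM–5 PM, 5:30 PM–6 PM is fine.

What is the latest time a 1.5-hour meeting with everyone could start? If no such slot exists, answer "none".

Jonas ∩ Viktor: 09:15-09:30, 10:00-13:00, 17:45-18:00.
Jonas ∩ Viktor ∩ Bashir: 09:15-09:30, 10:00-13:00.
Jonas ∩ Viktor ∩ Bashir ∩ Mei: 09:15-09:30, 10:00-13:00.
Jonas ∩ Viktor ∩ Bashir ∩ Mei ∩ Maria: 10:00-13:00.
Jonas ∩ Viktor ∩ Bashir ∩ Mei ∩ Maria ∩ Ugo: 10:00-13:00.
So the common availability across everyone is 10:00-13:00.
The last common window of at least 90 minutes is 10:00-13:00; a 90-minute meeting can start as late as 11:30 and still end by 13:00.

11:30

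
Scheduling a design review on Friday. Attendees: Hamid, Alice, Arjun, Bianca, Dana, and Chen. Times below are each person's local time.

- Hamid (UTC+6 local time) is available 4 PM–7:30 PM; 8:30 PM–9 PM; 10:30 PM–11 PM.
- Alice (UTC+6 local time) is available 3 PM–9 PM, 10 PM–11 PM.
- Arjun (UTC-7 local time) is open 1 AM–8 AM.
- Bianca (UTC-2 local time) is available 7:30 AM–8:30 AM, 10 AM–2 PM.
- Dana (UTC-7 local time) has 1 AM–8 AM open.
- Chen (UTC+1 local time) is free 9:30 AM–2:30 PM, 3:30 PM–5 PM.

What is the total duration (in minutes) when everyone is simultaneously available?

Hamid in UTC: 10:00-13:30, 14:30-15:00, 16:30-17:00 (subtract 6h to convert from UTC+6).
Alice in UTC: 09:00-15:00, 16:00-17:00 (subtract 6h to convert from UTC+6).
Arjun in UTC: 08:00-15:00 (add 7h to convert from UTC-7).
Bianca in UTC: 09:30-10:30, 12:00-16:00 (add 2h to convert from UTC-2).
Dana in UTC: 08:00-15:00 (add 7h to convert from UTC-7).
Chen in UTC: 08:30-13:30, 14:30-16:00 (subtract 1h to convert from UTC+1).
Hamid ∩ Alice: 10:00-13:30, 14:30-15:00, 16:30-17:00.
Hamid ∩ Alice ∩ Arjun: 10:00-13:30, 14:30-15:00.
Hamid ∩ Alice ∩ Arjun ∩ Bianca: 10:00-10:30, 12:00-13:30, 14:30-15:00.
Hamid ∩ Alice ∩ Arjun ∩ Bianca ∩ Dana: 10:00-10:30, 12:00-13:30, 14:30-15:00.
Hamid ∩ Alice ∩ Arjun ∩ Bianca ∩ Dana ∩ Chen: 10:00-10:30, 12:00-13:30, 14:30-15:00.
Summing the common windows: 30 + 90 + 30 = 150 minutes.

150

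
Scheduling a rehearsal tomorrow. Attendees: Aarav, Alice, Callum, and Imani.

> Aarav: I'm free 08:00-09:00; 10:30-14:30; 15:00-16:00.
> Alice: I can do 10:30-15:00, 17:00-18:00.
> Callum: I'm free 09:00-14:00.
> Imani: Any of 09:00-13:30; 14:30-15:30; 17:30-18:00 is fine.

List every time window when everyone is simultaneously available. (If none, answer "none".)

10:30-13:30

Aarav ∩ Alice: 10:30-14:30.
Aarav ∩ Alice ∩ Callum: 10:30-14:00.
Aarav ∩ Alice ∩ Callum ∩ Imani: 10:30-13:30.
Those are the intersection windows.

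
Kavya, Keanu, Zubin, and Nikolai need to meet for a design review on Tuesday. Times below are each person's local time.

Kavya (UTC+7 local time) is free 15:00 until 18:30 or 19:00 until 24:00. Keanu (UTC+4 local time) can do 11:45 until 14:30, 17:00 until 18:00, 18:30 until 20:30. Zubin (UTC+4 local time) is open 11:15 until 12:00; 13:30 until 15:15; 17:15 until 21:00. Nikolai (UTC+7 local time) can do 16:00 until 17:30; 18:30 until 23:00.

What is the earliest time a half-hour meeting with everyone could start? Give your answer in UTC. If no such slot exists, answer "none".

Kavya in UTC: 08:00-11:30, 12:00-17:00 (subtract 7h to convert from UTC+7).
Keanu in UTC: 07:45-10:30, 13:00-14:00, 14:30-16:30 (subtract 4h to convert from UTC+4).
Zubin in UTC: 07:15-08:00, 09:30-11:15, 13:15-17:00 (subtract 4h to convert from UTC+4).
Nikolai in UTC: 09:00-10:30, 11:30-16:00 (subtract 7h to convert from UTC+7).
Kavya ∩ Keanu: 08:00-10:30, 13:00-14:00, 14:30-16:30.
Kavya ∩ Keanu ∩ Zubin: 09:30-10:30, 13:15-14:00, 14:30-16:30.
Kavya ∩ Keanu ∩ Zubin ∩ Nikolai: 09:30-10:30, 13:15-14:00, 14:30-16:00.
The first common window of at least 30 minutes is 09:30-10:30, so the earliest start is 09:30.

09:30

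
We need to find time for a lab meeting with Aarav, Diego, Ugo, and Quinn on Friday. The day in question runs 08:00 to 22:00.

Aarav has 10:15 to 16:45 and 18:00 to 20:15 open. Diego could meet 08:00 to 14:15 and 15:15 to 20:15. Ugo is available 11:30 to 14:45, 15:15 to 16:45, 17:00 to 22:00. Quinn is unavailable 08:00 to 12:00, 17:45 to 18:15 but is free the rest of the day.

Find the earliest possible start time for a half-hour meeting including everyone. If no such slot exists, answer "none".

12:00

Aarav free: 10:15-16:45, 18:00-20:15.
Diego free: 08:00-14:15, 15:15-20:15.
Ugo free: 11:30-14:45, 15:15-16:45, 17:00-22:00.
Quinn free: 12:00-17:45, 18:15-22:00 (invert busy blocks within the working day).
Aarav ∩ Diego: 10:15-14:15, 15:15-16:45, 18:00-20:15.
Aarav ∩ Diego ∩ Ugo: 11:30-14:15, 15:15-16:45, 18:00-20:15.
Aarav ∩ Diego ∩ Ugo ∩ Quinn: 12:00-14:15, 15:15-16:45, 18:15-20:15.
Those are the intersection windows.
The first common window of at least 30 minutes is 12:00-14:15, so the earliest start is 12:00.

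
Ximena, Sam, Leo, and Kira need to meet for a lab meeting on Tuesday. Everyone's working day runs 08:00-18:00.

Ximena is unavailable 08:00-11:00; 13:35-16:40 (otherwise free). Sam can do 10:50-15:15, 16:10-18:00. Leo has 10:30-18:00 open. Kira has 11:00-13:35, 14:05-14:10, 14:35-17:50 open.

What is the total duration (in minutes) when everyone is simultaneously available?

Ximena free: 11:00-13:35, 16:40-18:00 (invert busy blocks within the working day).
Sam free: 10:50-15:15, 16:10-18:00.
Leo free: 10:30-18:00.
Kira free: 11:00-13:35, 14:05-14:10, 14:35-17:50.
Ximena ∩ Sam: 11:00-13:35, 16:40-18:00.
Ximena ∩ Sam ∩ Leo: 11:00-13:35, 16:40-18:00.
Ximena ∩ Sam ∩ Leo ∩ Kira: 11:00-13:35, 16:40-17:50.
Summing the common windows: 155 + 70 = 225 minutes.

225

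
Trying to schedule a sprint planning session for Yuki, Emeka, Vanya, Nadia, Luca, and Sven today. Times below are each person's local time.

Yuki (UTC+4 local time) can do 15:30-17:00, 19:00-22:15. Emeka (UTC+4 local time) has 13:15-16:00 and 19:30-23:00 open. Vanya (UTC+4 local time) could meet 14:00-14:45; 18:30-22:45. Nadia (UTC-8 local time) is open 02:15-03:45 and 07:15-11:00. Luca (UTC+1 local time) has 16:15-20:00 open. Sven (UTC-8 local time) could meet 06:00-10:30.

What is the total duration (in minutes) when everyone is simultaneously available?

165

Yuki in UTC: 11:30-13:00, 15:00-18:15 (subtract 4h to convert from UTC+4).
Emeka in UTC: 09:15-12:00, 15:30-19:00 (subtract 4h to convert from UTC+4).
Vanya in UTC: 10:00-10:45, 14:30-18:45 (subtract 4h to convert from UTC+4).
Nadia in UTC: 10:15-11:45, 15:15-19:00 (add 8h to convert from UTC-8).
Luca in UTC: 15:15-19:00 (subtract 1h to convert from UTC+1).
Sven in UTC: 14:00-18:30 (add 8h to convert from UTC-8).
Yuki ∩ Emeka: 11:30-12:00, 15:30-18:15.
Yuki ∩ Emeka ∩ Vanya: 15:30-18:15.
Yuki ∩ Emeka ∩ Vanya ∩ Nadia: 15:30-18:15.
Yuki ∩ Emeka ∩ Vanya ∩ Nadia ∩ Luca: 15:30-18:15.
Yuki ∩ Emeka ∩ Vanya ∩ Nadia ∩ Luca ∩ Sven: 15:30-18:15.
That's a single block of 165 minutes.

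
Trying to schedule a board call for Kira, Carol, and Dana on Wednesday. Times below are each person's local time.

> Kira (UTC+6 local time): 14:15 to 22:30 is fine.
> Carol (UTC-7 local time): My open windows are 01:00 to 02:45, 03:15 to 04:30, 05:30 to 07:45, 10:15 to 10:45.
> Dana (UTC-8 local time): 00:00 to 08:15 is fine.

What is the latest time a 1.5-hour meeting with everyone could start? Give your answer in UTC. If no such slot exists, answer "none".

Kira in UTC: 08:15-16:30 (subtract 6h to convert from UTC+6).
Carol in UTC: 08:00-09:45, 10:15-11:30, 12:30-14:45, 17:15-17:45 (add 7h to convert from UTC-7).
Dana in UTC: 08:00-16:15 (add 8h to convert from UTC-8).
Kira ∩ Carol: 08:15-09:45, 10:15-11:30, 12:30-14:45.
Kira ∩ Carol ∩ Dana: 08:15-09:45, 10:15-11:30, 12:30-14:45.
The last common window of at least 90 minutes is 12:30-14:45; a 90-minute meeting can start as late as 13:15 and still end by 14:45.

13:15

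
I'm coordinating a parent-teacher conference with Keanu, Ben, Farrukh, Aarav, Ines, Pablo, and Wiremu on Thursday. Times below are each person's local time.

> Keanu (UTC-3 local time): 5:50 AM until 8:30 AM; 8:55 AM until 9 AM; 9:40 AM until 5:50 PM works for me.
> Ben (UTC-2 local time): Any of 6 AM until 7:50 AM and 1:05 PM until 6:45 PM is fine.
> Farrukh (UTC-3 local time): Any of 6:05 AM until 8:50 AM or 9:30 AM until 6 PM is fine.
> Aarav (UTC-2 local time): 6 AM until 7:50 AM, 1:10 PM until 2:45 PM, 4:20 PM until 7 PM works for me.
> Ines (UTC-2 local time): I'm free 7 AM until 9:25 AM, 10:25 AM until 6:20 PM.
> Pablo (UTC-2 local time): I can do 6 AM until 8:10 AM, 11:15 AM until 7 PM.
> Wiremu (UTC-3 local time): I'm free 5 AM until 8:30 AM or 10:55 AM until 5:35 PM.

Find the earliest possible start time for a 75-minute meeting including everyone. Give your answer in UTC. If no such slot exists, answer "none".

15:10

Keanu in UTC: 08:50-11:30, 11:55-12:00, 12:40-20:50 (add 3h to convert from UTC-3).
Ben in UTC: 08:00-09:50, 15:05-20:45 (add 2h to convert from UTC-2).
Farrukh in UTC: 09:05-11:50, 12:30-21:00 (add 3h to convert from UTC-3).
Aarav in UTC: 08:00-09:50, 15:10-16:45, 18:20-21:00 (add 2h to convert from UTC-2).
Ines in UTC: 09:00-11:25, 12:25-20:20 (add 2h to convert from UTC-2).
Pablo in UTC: 08:00-10:10, 13:15-21:00 (add 2h to convert from UTC-2).
Wiremu in UTC: 08:00-11:30, 13:55-20:35 (add 3h to convert from UTC-3).
Keanu ∩ Ben: 08:50-09:50, 15:05-20:45.
Keanu ∩ Ben ∩ Farrukh: 09:05-09:50, 15:05-20:45.
Keanu ∩ Ben ∩ Farrukh ∩ Aarav: 09:05-09:50, 15:10-16:45, 18:20-20:45.
Keanu ∩ Ben ∩ Farrukh ∩ Aarav ∩ Ines: 09:05-09:50, 15:10-16:45, 18:20-20:20.
Keanu ∩ Ben ∩ Farrukh ∩ Aarav ∩ Ines ∩ Pablo: 09:05-09:50, 15:10-16:45, 18:20-20:20.
Keanu ∩ Ben ∩ Farrukh ∩ Aarav ∩ Ines ∩ Pablo ∩ Wiremu: 09:05-09:50, 15:10-16:45, 18:20-20:20.
So the common availability across everyone is 09:05-09:50, 15:10-16:45, 18:20-20:20.
The first common window of at least 75 minutes is 15:10-16:45, so the earliest start is 15:10.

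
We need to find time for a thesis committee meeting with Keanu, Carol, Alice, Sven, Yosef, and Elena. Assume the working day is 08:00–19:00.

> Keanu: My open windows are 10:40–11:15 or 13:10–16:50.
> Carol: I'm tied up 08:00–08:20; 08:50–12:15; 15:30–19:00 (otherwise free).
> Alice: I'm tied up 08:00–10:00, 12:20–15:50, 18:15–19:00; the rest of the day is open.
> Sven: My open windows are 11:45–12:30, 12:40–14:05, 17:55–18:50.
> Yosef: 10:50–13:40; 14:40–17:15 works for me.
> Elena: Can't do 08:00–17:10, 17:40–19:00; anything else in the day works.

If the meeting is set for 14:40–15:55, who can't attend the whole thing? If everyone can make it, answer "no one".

Alice, Carol, Elena, Sven

Keanu free: 10:40-11:15, 13:10-16:50.
Carol free: 08:20-08:50, 12:15-15:30 (invert busy blocks within the working day).
Alice free: 10:00-12:20, 15:50-18:15 (invert busy blocks within the working day).
Sven free: 11:45-12:30, 12:40-14:05, 17:55-18:50.
Yosef free: 10:50-13:40, 14:40-17:15.
Elena free: 17:10-17:40 (invert busy blocks within the working day).
Keanu: free for 14:40-15:55. Carol: not fully free for 14:40-15:55. Alice: not fully free for 14:40-15:55. Sven: not fully free for 14:40-15:55. Yosef: free for 14:40-15:55. Elena: not fully free for 14:40-15:55.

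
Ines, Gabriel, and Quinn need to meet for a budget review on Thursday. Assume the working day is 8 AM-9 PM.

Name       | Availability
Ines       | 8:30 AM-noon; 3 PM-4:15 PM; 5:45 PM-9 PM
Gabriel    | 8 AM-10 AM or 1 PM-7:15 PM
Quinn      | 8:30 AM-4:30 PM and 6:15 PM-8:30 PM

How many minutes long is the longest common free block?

Ines ∩ Gabriel: 08:30-10:00, 15:00-16:15, 17:45-19:15.
Ines ∩ Gabriel ∩ Quinn: 08:30-10:00, 15:00-16:15, 18:15-19:15.
The longest is 08:30-10:00 at 90 minutes.

90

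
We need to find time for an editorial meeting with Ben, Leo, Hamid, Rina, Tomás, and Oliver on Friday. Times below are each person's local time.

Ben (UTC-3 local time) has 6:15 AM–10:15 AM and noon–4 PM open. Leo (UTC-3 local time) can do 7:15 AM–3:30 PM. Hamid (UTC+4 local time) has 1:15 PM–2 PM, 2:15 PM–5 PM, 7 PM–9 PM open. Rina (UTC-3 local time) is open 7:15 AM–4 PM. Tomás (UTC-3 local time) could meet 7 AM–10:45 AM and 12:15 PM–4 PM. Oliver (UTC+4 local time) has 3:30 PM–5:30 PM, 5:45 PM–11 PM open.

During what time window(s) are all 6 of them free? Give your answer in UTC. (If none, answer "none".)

Ben in UTC: 09:15-13:15, 15:00-19:00 (add 3h to convert from UTC-3).
Leo in UTC: 10:15-18:30 (add 3h to convert from UTC-3).
Hamid in UTC: 09:15-10:00, 10:15-13:00, 15:00-17:00 (subtract 4h to convert from UTC+4).
Rina in UTC: 10:15-19:00 (add 3h to convert from UTC-3).
Tomás in UTC: 10:00-13:45, 15:15-19:00 (add 3h to convert from UTC-3).
Oliver in UTC: 11:30-13:30, 13:45-19:00 (subtract 4h to convert from UTC+4).
Ben ∩ Leo: 10:15-13:15, 15:00-18:30.
Ben ∩ Leo ∩ Hamid: 10:15-13:00, 15:00-17:00.
Ben ∩ Leo ∩ Hamid ∩ Rina: 10:15-13:00, 15:00-17:00.
Ben ∩ Leo ∩ Hamid ∩ Rina ∩ Tomás: 10:15-13:00, 15:15-17:00.
Ben ∩ Leo ∩ Hamid ∩ Rina ∩ Tomás ∩ Oliver: 11:30-13:00, 15:15-17:00.
Those are the intersection windows.

11:30-13:00, 15:15-17:00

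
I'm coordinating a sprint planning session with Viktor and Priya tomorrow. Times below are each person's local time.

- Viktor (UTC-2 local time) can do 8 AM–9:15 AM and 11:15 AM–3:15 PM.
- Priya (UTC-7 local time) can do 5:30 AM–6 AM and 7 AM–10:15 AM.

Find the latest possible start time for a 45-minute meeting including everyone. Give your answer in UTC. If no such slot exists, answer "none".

16:30

Viktor in UTC: 10:00-11:15, 13:15-17:15 (add 2h to convert from UTC-2).
Priya in UTC: 12:30-13:00, 14:00-17:15 (add 7h to convert from UTC-7).
Viktor ∩ Priya: 14:00-17:15.
The last common window of at least 45 minutes is 14:00-17:15; a 45-minute meeting can start as late as 16:30 and still end by 17:15.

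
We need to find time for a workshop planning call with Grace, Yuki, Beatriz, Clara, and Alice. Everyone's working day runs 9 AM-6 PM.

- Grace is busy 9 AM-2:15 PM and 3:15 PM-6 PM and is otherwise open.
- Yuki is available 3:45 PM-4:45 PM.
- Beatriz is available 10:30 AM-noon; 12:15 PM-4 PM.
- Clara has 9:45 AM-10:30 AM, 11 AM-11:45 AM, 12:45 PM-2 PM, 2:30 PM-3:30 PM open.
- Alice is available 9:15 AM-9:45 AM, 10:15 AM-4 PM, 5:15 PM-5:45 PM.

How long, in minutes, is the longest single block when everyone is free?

0

Grace free: 14:15-15:15 (invert busy blocks within the working day).
Yuki free: 15:45-16:45.
Beatriz free: 10:30-12:00, 12:15-16:00.
Clara free: 09:45-10:30, 11:00-11:45, 12:45-14:00, 14:30-15:30.
Alice free: 09:15-09:45, 10:15-16:00, 17:15-17:45.
Grace ∩ Yuki: ∅.
Grace ∩ Yuki ∩ Beatriz: ∅.
Grace ∩ Yuki ∩ Beatriz ∩ Clara: ∅.
Grace ∩ Yuki ∩ Beatriz ∩ Clara ∩ Alice: ∅.
There is no time when everyone is free.
No common window exists, so the longest block is 0 minutes.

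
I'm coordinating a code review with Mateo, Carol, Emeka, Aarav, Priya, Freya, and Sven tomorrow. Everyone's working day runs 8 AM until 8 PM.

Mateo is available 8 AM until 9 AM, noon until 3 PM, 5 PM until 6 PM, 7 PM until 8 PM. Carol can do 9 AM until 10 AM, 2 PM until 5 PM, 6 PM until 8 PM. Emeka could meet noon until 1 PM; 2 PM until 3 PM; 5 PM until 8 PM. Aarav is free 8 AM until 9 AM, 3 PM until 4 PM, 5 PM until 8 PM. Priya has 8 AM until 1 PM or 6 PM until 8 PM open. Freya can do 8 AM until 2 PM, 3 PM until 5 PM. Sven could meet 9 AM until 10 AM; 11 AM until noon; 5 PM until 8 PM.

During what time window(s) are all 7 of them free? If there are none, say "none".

none

Mateo ∩ Carol: 14:00-15:00, 19:00-20:00.
Mateo ∩ Carol ∩ Emeka: 14:00-15:00, 19:00-20:00.
Mateo ∩ Carol ∩ Emeka ∩ Aarav: 19:00-20:00.
Mateo ∩ Carol ∩ Emeka ∩ Aarav ∩ Priya: 19:00-20:00.
Mateo ∩ Carol ∩ Emeka ∩ Aarav ∩ Priya ∩ Freya: ∅.
Mateo ∩ Carol ∩ Emeka ∩ Aarav ∩ Priya ∩ Freya ∩ Sven: ∅.
There is no time when everyone is free.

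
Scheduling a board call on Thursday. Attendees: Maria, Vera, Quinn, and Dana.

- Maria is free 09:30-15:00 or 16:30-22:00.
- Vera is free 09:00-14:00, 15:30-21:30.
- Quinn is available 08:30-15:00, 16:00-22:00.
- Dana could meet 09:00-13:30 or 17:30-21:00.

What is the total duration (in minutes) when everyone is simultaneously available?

450

Maria ∩ Vera: 09:30-14:00, 16:30-21:30.
Maria ∩ Vera ∩ Quinn: 09:30-14:00, 16:30-21:30.
Maria ∩ Vera ∩ Quinn ∩ Dana: 09:30-13:30, 17:30-21:00.
So the common availability across everyone is 09:30-13:30, 17:30-21:00.
Summing the common windows: 240 + 210 = 450 minutes.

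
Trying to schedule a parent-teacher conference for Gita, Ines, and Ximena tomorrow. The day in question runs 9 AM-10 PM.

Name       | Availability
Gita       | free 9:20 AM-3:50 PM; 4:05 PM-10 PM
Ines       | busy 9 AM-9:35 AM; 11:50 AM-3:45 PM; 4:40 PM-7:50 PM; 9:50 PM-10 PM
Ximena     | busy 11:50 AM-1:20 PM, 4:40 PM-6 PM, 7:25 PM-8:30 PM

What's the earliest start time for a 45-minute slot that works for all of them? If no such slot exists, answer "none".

09:35

Gita free: 09:20-15:50, 16:05-22:00.
Ines free: 09:35-11:50, 15:45-16:40, 19:50-21:50 (invert busy blocks within the working day).
Ximena free: 09:00-11:50, 13:20-16:40, 18:00-19:25, 20:30-22:00 (invert busy blocks within the working day).
Gita ∩ Ines: 09:35-11:50, 15:45-15:50, 16:05-16:40, 19:50-21:50.
Gita ∩ Ines ∩ Ximena: 09:35-11:50, 15:45-15:50, 16:05-16:40, 20:30-21:50.
Those are the intersection windows.
The first common window of at least 45 minutes is 09:35-11:50, so the earliest start is 09:35.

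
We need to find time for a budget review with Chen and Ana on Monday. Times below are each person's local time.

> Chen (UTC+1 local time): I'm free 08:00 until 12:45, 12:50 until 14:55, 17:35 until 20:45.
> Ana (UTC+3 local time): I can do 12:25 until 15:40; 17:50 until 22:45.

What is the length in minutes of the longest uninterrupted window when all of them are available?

190

Chen in UTC: 07:00-11:45, 11:50-13:55, 16:35-19:45 (subtract 1h to convert from UTC+1).
Ana in UTC: 09:25-12:40, 14:50-19:45 (subtract 3h to convert from UTC+3).
Chen ∩ Ana: 09:25-11:45, 11:50-12:40, 16:35-19:45.
So the common availability across everyone is 09:25-11:45, 11:50-12:40, 16:35-19:45.
The longest is 16:35-19:45 at 190 minutes.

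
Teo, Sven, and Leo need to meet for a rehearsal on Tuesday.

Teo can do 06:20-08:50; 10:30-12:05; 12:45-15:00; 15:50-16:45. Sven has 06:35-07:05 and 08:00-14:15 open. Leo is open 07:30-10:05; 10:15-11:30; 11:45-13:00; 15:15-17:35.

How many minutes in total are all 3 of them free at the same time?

Teo ∩ Sven: 06:35-07:05, 08:00-08:50, 10:30-12:05, 12:45-14:15.
Teo ∩ Sven ∩ Leo: 08:00-08:50, 10:30-11:30, 11:45-12:05, 12:45-13:00.
Those are the intersection windows.
Summing the common windows: 50 + 60 + 20 + 15 = 145 minutes.

145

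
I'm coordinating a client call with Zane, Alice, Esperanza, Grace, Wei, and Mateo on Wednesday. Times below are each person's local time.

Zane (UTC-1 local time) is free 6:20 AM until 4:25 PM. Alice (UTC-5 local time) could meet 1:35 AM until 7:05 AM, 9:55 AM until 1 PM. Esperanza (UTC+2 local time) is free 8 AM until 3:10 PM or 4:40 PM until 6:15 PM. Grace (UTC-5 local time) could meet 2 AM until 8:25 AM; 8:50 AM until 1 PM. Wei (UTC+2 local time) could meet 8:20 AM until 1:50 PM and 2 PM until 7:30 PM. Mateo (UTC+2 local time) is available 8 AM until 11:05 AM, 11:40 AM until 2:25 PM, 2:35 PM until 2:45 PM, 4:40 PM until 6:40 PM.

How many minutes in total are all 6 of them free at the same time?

Zane in UTC: 07:20-17:25 (add 1h to convert from UTC-1).
Alice in UTC: 06:35-12:05, 14:55-18:00 (add 5h to convert from UTC-5).
Esperanza in UTC: 06:00-13:10, 14:40-16:15 (subtract 2h to convert from UTC+2).
Grace in UTC: 07:00-13:25, 13:50-18:00 (add 5h to convert from UTC-5).
Wei in UTC: 06:20-11:50, 12:00-17:30 (subtract 2h to convert from UTC+2).
Mateo in UTC: 06:00-09:05, 09:40-12:25, 12:35-12:45, 14:40-16:40 (subtract 2h to convert from UTC+2).
Zane ∩ Alice: 07:20-12:05, 14:55-17:25.
Zane ∩ Alice ∩ Esperanza: 07:20-12:05, 14:55-16:15.
Zane ∩ Alice ∩ Esperanza ∩ Grace: 07:20-12:05, 14:55-16:15.
Zane ∩ Alice ∩ Esperanza ∩ Grace ∩ Wei: 07:20-11:50, 12:00-12:05, 14:55-16:15.
Zane ∩ Alice ∩ Esperanza ∩ Grace ∩ Wei ∩ Mateo: 07:20-09:05, 09:40-11:50, 12:00-12:05, 14:55-16:15.
Summing the common windows: 105 + 130 + 5 + 80 = 320 minutes.

320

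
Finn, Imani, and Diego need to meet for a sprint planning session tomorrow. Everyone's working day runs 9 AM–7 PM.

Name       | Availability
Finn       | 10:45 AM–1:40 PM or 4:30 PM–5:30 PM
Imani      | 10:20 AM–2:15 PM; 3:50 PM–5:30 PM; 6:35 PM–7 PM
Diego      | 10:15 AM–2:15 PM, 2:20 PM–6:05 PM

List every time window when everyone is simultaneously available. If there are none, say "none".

10:45-13:40, 16:30-17:30

Finn ∩ Imani: 10:45-13:40, 16:30-17:30.
Finn ∩ Imani ∩ Diego: 10:45-13:40, 16:30-17:30.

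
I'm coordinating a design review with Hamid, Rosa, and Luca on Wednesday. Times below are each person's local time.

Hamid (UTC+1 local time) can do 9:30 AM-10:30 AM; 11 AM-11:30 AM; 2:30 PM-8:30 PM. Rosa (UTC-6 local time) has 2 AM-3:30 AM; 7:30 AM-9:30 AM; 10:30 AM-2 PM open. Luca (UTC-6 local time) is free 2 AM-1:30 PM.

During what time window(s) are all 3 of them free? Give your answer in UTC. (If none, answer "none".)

Hamid in UTC: 08:30-09:30, 10:00-10:30, 13:30-19:30 (subtract 1h to convert from UTC+1).
Rosa in UTC: 08:00-09:30, 13:30-15:30, 16:30-20:00 (add 6h to convert from UTC-6).
Luca in UTC: 08:00-19:30 (add 6h to convert from UTC-6).
Hamid ∩ Rosa: 08:30-09:30, 13:30-15:30, 16:30-19:30.
Hamid ∩ Rosa ∩ Luca: 08:30-09:30, 13:30-15:30, 16:30-19:30.

08:30-09:30, 13:30-15:30, 16:30-19:30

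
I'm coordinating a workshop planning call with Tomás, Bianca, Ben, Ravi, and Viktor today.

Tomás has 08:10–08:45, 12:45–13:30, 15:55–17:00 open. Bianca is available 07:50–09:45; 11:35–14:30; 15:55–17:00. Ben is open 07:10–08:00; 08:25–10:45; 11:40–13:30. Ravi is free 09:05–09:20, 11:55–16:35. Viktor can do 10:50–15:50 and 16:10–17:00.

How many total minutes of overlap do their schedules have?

Tomás ∩ Bianca: 08:10-08:45, 12:45-13:30, 15:55-17:00.
Tomás ∩ Bianca ∩ Ben: 08:25-08:45, 12:45-13:30.
Tomás ∩ Bianca ∩ Ben ∩ Ravi: 12:45-13:30.
Tomás ∩ Bianca ∩ Ben ∩ Ravi ∩ Viktor: 12:45-13:30.
That's a single block of 45 minutes.

45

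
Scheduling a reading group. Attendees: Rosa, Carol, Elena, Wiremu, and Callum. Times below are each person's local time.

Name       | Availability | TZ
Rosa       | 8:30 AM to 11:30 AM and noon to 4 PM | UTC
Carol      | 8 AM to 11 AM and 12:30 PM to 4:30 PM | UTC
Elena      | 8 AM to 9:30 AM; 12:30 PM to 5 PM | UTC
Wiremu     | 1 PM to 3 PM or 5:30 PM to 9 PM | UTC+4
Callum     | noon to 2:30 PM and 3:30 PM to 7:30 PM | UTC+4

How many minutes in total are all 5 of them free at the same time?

Rosa in UTC: 08:30-11:30, 12:00-16:00.
Carol in UTC: 08:00-11:00, 12:30-16:30.
Elena in UTC: 08:00-09:30, 12:30-17:00.
Wiremu in UTC: 09:00-11:00, 13:30-17:00 (subtract 4h to convert from UTC+4).
Callum in UTC: 08:00-10:30, 11:30-15:30 (subtract 4h to convert from UTC+4).
Rosa ∩ Carol: 08:30-11:00, 12:30-16:00.
Rosa ∩ Carol ∩ Elena: 08:30-09:30, 12:30-16:00.
Rosa ∩ Carol ∩ Elena ∩ Wiremu: 09:00-09:30, 13:30-16:00.
Rosa ∩ Carol ∩ Elena ∩ Wiremu ∩ Callum: 09:00-09:30, 13:30-15:30.
Summing the common windows: 30 + 120 = 150 minutes.

150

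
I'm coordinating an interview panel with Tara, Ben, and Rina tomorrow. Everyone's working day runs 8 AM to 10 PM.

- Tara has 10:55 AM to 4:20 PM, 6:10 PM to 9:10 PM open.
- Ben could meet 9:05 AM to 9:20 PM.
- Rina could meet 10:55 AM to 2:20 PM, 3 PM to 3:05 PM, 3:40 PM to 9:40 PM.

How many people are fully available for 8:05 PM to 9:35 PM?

1

Rina can make the full 20:05-21:35 slot — that's 1.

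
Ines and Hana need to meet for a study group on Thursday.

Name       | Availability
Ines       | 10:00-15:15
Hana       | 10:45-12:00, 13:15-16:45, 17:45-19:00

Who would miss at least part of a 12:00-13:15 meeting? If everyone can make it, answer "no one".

Ines: free for 12:00-13:15. Hana: not fully free for 12:00-13:15.

Hana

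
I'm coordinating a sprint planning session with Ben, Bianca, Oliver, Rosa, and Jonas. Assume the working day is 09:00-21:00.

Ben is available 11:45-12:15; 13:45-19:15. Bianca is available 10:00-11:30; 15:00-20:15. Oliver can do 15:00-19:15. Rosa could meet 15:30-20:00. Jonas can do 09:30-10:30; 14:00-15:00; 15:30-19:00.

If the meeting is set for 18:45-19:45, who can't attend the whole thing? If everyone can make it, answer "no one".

Ben: not fully free for 18:45-19:45. Bianca: free for 18:45-19:45. Oliver: not fully free for 18:45-19:45. Rosa: free for 18:45-19:45. Jonas: not fully free for 18:45-19:45.

Ben, Jonas, Oliver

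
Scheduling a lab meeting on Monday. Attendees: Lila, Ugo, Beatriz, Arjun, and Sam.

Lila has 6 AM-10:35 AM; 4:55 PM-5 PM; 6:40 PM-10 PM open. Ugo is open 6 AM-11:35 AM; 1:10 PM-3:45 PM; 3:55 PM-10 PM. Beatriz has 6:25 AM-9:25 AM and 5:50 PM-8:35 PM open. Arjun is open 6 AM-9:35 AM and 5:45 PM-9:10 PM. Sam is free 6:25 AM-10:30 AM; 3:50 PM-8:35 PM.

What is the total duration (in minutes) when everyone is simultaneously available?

295

Lila ∩ Ugo: 06:00-10:35, 16:55-17:00, 18:40-22:00.
Lila ∩ Ugo ∩ Beatriz: 06:25-09:25, 18:40-20:35.
Lila ∩ Ugo ∩ Beatriz ∩ Arjun: 06:25-09:25, 18:40-20:35.
Lila ∩ Ugo ∩ Beatriz ∩ Arjun ∩ Sam: 06:25-09:25, 18:40-20:35.
Summing the common windows: 180 + 115 = 295 minutes.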